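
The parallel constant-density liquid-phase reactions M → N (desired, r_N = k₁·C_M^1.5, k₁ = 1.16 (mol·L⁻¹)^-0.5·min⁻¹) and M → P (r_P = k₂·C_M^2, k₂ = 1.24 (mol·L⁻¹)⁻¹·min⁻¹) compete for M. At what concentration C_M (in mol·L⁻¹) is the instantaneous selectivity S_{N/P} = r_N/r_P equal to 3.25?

S_{N/P} = (k₁/k₂)·C_M^-0.5 ⇒ C_M = (S·k₂/k₁)^(-2).
= (3.25×1.24/1.16)^(-2) = (3.474)^(-2) = 0.0829 mol·L⁻¹.

0.0829 mol·L⁻¹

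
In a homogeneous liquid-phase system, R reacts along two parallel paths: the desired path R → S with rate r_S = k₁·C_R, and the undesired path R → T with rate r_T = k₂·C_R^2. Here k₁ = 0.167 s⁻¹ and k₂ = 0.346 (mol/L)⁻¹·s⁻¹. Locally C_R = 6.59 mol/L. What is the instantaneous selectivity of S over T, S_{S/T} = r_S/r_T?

S_{S/T} = r_S/r_T = (k₁·C_R)/(k₂·C_R^2) = (k₁/k₂)·C_R⁻¹.
= (0.167×6.590) / (0.346×6.590^2) = 1.101/15.03 = 0.0732.
The undesired path is higher order in R, so low C_R (CSTR or dilute feed) favours S.

0.0732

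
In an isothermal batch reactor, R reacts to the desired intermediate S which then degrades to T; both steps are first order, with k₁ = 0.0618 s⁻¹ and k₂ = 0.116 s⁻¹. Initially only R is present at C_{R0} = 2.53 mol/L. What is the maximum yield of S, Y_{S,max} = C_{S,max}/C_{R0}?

0.260

At the optimum, C_{S,max}/C_{R0} = (k₁/k₂)^[k₂/(k₂−k₁)].
= (0.0618/0.116)^(0.116/(0.116−0.0618)) = (0.5328)^(2.140) = 0.2598.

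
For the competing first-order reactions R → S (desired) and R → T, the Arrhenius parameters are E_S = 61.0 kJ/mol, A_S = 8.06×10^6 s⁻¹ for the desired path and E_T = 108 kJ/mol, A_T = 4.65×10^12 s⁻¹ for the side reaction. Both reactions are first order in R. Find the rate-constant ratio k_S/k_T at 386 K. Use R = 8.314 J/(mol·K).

k_S/k_T = (A_S/A_T)·exp[−(E_S−E_T)/(RT)] = (A_S/A_T)·exp[(E_T−E_S)/(RT)].
(E_T−E_S)/(RT) = (108−61.0)×10³/(8.314×386) = 47000/3209 = 14.65.
k_S/k_T = (8.06×10^6/4.65×10^12)·exp(14.65) = 1.733×10^-6 × 2.293×10^6 = 3.97.

3.97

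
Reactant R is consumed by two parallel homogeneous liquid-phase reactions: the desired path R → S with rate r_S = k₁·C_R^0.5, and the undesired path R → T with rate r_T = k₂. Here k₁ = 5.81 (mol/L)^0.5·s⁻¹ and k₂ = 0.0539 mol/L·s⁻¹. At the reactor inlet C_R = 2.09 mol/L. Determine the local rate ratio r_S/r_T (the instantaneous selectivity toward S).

156

S_{S/T} = r_S/r_T = (k₁·C_R^0.5)/(k₂) = (k₁/k₂)·C_R^0.5.
= (5.81×2.090^0.5) / (0.0539) = 8.399/0.05390 = 156.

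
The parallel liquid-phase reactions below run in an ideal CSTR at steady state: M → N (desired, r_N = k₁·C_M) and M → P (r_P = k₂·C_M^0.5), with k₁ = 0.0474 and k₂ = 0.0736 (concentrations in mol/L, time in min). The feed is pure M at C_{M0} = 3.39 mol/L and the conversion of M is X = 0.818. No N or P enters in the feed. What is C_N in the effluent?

Exit C_M = C_{M0}(1−X) = 3.39×0.182 = 0.6170 mol/L.
A CSTR operates uniformly at the exit composition, giving r_N = 0.02924 and r_P = 0.05781 (each k·C_M^n at C_M = 0.6170).
Fraction of consumed M going to N: r_N/(r_N+r_P) = 0.3359.
C_N = 0.3359·C_{M0}·X = 0.3359×3.39×0.818 = 0.932 mol/L.

0.932 mol/L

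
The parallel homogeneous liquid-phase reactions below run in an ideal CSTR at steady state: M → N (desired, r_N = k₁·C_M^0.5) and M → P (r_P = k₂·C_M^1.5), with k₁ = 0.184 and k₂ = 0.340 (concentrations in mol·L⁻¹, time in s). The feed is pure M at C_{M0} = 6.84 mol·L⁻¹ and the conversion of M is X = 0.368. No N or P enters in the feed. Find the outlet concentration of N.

0.280 mol·L⁻¹

Exit C_M = C_{M0}(1−X) = 6.84×0.632 = 4.323 mol·L⁻¹.
Rates in a CSTR are evaluated at the outlet concentration: r_N = 0.184×4.323^0.5 = 0.3826, r_P = 0.340×4.323^1.5 = 3.056.
Fraction of consumed M going to N: r_N/(r_N+r_P) = 0.1113.
C_N = 0.1113·C_{M0}·X = 0.1113×6.84×0.368 = 0.280 mol·L⁻¹.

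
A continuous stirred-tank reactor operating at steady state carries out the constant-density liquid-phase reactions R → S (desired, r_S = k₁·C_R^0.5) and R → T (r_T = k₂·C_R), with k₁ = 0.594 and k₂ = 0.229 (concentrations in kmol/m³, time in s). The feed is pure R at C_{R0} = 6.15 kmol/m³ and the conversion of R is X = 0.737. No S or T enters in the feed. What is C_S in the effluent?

Exit C_R = C_{R0}(1−X) = 6.15×0.263 = 1.617 kmol/m³.
A CSTR operates uniformly at the exit composition, giving r_S = 0.7554 and r_T = 0.3704 (each k·C_R^n at C_R = 1.617).
Fraction of consumed R going to S: r_S/(r_S+r_T) = 0.6710.
C_S = 0.6710·C_{R0}·X = 0.6710×6.15×0.737 = 3.04 kmol/m³.

3.04 kmol/m³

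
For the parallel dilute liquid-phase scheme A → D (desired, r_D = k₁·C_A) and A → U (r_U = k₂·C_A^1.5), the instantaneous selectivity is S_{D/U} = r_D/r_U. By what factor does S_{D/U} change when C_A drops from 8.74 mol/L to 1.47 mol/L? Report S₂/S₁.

S_{D/U} = (k₁/k₂)·C_A^-0.5, so S₂/S₁ = (C_{A,2}/C_{A,1})^-0.5.
= (1.47/8.74)^(-0.5) = (0.1682)^(-0.5) = 2.44.
Selectivity toward D rises as C_A falls — low-concentration operation is favoured.

2.44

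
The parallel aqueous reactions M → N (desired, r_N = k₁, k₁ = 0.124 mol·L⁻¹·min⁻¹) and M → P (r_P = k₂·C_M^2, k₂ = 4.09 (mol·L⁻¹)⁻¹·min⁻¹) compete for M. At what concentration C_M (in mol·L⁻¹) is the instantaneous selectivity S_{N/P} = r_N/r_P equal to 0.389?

0.279 mol·L⁻¹

S_{N/P} = (k₁/k₂)·C_M^-2 ⇒ C_M = (S·k₂/k₁)^(-0.5).
= (0.389×4.09/0.124)^(-0.5) = (12.83)^(-0.5) = 0.279 mol·L⁻¹.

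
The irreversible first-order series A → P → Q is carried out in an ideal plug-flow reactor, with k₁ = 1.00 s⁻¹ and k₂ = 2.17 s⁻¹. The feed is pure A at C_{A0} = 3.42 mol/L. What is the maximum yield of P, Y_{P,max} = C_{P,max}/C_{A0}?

0.238

For a first-order series the maximum intermediate yield is C_{P,max}/C_{A0} = (k₁/k₂)^[k₂/(k₂−k₁)].
= (1.00/2.17)^(2.17/(2.17−1.00)) = (0.4608)^(1.855) = 0.2377.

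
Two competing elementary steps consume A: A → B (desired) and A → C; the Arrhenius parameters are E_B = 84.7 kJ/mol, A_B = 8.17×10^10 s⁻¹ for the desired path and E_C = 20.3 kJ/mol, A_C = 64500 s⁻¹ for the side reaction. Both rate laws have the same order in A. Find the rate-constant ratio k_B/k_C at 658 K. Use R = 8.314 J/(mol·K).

9.78

k_B/k_C = (A_B/A_C)·exp[−(E_B−E_C)/(RT)] = (A_B/A_C)·exp[(E_C−E_B)/(RT)].
(E_C−E_B)/(RT) = (20.3−84.7)×10³/(8.314×658) = -64400/5471 = -11.77.
k_B/k_C = (8.17×10^10/64500)·exp(-11.77) = 1.267×10^6 × 7.718×10^-6 = 9.78.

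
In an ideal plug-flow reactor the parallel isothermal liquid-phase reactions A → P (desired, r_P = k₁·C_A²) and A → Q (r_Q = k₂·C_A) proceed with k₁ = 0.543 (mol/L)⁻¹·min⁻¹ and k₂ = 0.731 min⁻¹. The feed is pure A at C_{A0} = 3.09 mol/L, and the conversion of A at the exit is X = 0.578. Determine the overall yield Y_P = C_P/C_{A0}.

0.354

C_A = C_{A0}(1−X) = 1.304 mol/L.
Along a PFR/batch, dC_Q/dC_A = −r_Q/(r_P+r_Q) = −k₂/(k₂+k₁·C_A).
Integrating from C_{A0} to C_A: C_Q = (0.731/0.543)·ln[(0.731+0.543·3.09)/(0.731+0.543·1.30)] = 1.346·ln(2.409/1.439) = 0.6935 mol/L.
Then C_P = (C_{A0}−C_A) − C_Q = 1.786 − 0.6935 = 1.092 mol/L.
Y_P = C_P/C_{A0} = 1.092/3.09 = 0.354.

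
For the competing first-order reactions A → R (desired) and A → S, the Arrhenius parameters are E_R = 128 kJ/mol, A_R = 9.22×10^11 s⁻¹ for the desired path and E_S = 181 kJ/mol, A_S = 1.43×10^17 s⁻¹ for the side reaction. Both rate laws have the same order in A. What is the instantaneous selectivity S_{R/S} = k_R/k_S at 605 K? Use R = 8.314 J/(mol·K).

0.243

k_R/k_S = (A_R/A_S)·exp[−(E_R−E_S)/(RT)] = (A_R/A_S)·exp[(E_S−E_R)/(RT)].
(E_S−E_R)/(RT) = (181−128)×10³/(8.314×605) = 53000/5030 = 10.54.
k_R/k_S = (9.22×10^11/1.43×10^17)·exp(10.54) = 6.448×10^-6 × 37678 = 0.243.
Since E_R < E_S, lowering the temperature improves selectivity toward R.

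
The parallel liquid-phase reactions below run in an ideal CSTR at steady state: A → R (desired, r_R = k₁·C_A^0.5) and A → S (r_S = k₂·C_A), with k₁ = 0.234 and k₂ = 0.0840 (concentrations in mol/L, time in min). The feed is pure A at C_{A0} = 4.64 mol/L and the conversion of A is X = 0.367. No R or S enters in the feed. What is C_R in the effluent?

Exit C_A = C_{A0}(1−X) = 4.64×0.633 = 2.937 mol/L.
A CSTR operates uniformly at the exit composition, giving r_R = 0.4010 and r_S = 0.2467 (each k·C_A^n at C_A = 2.937).
Fraction of consumed A going to R: r_R/(r_R+r_S) = 0.6191.
C_R = 0.6191·C_{A0}·X = 0.6191×4.64×0.367 = 1.05 mol/L.

1.05 mol/L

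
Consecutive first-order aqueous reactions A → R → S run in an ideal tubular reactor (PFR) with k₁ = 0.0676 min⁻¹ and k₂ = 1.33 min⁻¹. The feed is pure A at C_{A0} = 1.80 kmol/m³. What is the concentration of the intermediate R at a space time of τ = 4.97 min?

For first-order series with pure A initially, C_R(τ) = k₁C_{A0}/(k₂−k₁)·(e^(−k₁τ) − e^(−k₂τ)).
e^(−k₁τ) = e^(−0.0676×4.97) = e^(−0.3360) = 0.7146; e^(−k₂τ) = e^(−6.610) = 0.001347.
C_R = 0.0676×1.80/(1.33−0.0676) × (0.7146−0.001347) = 0.09639×0.7133 = 0.06875 kmol/m³.

0.0688 kmol/m³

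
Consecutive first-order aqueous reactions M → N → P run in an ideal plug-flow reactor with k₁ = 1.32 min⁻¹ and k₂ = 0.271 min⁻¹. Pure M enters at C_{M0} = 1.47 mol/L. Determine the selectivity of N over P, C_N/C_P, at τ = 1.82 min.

For first-order series with pure M initially, C_N(τ) = k₁C_{M0}/(k₂−k₁)·(e^(−k₁τ) − e^(−k₂τ)).
e^(−k₁τ) = e^(−1.32×1.82) = e^(−2.402) = 0.09050; e^(−k₂τ) = e^(−0.4932) = 0.6107.
C_N = 1.32×1.47/(0.271−1.32) × (0.09050−0.6107) = (-1.850)×(-0.5202) = 0.9622 mol/L.
C_M = C_{M0}e^(−k₁τ) = 0.1330 mol/L, so C_P = C_{M0}−C_M−C_N = 0.3748 mol/L; C_N/C_P = 2.57.

2.57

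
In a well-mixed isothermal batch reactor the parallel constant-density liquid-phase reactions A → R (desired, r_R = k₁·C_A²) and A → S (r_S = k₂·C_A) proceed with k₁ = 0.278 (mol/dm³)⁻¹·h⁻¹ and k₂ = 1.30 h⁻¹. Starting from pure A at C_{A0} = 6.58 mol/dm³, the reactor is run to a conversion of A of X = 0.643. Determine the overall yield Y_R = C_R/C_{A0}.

0.308

C_A = C_{A0}(1−X) = 2.349 mol/dm³.
Along a PFR/batch, dC_S/dC_A = −r_S/(r_R+r_S) = −k₂/(k₂+k₁·C_A).
Integrating from C_{A0} to C_A: C_S = (1.30/0.278)·ln[(1.30+0.278·6.58)/(1.30+0.278·2.35)] = 4.676·ln(3.129/1.953) = 2.204 mol/dm³.
Then C_R = (C_{A0}−C_A) − C_S = 4.231 − 2.204 = 2.027 mol/dm³.
Y_R = C_R/C_{A0} = 2.027/6.58 = 0.308.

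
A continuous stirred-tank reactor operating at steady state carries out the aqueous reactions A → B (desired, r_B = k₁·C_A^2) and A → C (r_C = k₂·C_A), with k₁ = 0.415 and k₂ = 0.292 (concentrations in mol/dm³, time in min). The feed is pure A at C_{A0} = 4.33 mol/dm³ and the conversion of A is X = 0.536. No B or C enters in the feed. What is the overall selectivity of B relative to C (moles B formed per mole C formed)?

2.86

Exit C_A = C_{A0}(1−X) = 4.33×0.464 = 2.009 mol/dm³.
A CSTR operates uniformly at the exit composition, giving r_B = 1.675 and r_C = 0.5867 (each k·C_A^n at C_A = 2.009).
Overall selectivity = C_B/C_C = r_Bτ/(r_Cτ) = r_B/r_C = 2.86.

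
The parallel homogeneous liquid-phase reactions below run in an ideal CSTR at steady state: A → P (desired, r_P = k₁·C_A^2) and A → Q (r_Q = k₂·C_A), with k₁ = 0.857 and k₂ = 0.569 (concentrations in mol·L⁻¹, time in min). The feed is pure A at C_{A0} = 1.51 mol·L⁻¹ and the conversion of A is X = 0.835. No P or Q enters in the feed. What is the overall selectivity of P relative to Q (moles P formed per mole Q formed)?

Exit C_A = C_{A0}(1−X) = 1.51×0.165 = 0.2492 mol·L⁻¹.
In a CSTR the entire volume is at exit conditions, so r_P = 0.857×0.2492^2 = 0.05320 and r_Q = 0.569×0.2492 = 0.1418.
Overall selectivity = C_P/C_Q = r_Pτ/(r_Qτ) = r_P/r_Q = 0.375.

0.375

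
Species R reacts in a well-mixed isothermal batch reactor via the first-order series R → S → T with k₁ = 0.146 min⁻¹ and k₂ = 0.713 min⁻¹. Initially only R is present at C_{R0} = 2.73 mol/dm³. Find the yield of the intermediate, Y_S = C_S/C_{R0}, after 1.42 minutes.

0.116

Solving the coupled first-order balances gives C_S(t) = [k₁/(k₂−k₁)]·C_{R0}·(e^(−k₁t) − e^(−k₂t)).
e^(−k₁t) = e^(−0.146×1.42) = e^(−0.2073) = 0.8128; e^(−k₂t) = e^(−1.012) = 0.3633.
C_S = 0.146×2.73/(0.713−0.146) × (0.8128−0.3633) = 0.7030×0.4494 = 0.3159 mol/dm³.
Y_S = C_S/C_{R0} = 0.3159/2.73 = 0.116.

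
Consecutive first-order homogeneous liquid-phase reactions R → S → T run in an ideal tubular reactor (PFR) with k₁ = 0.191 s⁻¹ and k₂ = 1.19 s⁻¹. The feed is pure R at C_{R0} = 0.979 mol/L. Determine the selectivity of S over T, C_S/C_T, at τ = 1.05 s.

The intermediate concentration in a first-order A→B→C sequence is C_S = k₁C_{R0}(e^(−k₁τ) − e^(−k₂τ))/(k₂−k₁).
e^(−k₁τ) = e^(−0.191×1.05) = e^(−0.2006) = 0.8183; e^(−k₂τ) = e^(−1.250) = 0.2866.
C_S = 0.191×0.979/(1.19−0.191) × (0.8183−0.2866) = 0.1872×0.5316 = 0.09951 mol/L.
C_R = C_{R0}e^(−k₁τ) = 0.8011 mol/L, so C_T = C_{R0}−C_R−C_S = 0.07839 mol/L; C_S/C_T = 1.27.

1.27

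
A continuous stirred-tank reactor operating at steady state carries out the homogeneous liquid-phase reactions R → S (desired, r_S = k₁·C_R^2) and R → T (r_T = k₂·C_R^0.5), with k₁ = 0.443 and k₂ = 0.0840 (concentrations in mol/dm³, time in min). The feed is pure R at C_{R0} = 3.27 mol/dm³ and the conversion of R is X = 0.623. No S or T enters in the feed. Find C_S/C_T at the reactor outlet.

Exit C_R = C_{R0}(1−X) = 3.27×0.377 = 1.233 mol/dm³.
Rates in a CSTR are evaluated at the outlet concentration: r_S = 0.443×1.233^2 = 0.6733, r_T = 0.0840×1.233^0.5 = 0.09327.
Overall selectivity = C_S/C_T = r_Sτ/(r_Tτ) = r_S/r_T = 7.22.

7.22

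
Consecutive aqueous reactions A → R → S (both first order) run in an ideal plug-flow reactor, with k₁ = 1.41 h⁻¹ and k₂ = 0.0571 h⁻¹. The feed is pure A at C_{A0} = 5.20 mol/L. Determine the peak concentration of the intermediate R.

4.54 mol/L

For a first-order series the maximum intermediate yield is C_{R,max}/C_{A0} = (k₁/k₂)^[k₂/(k₂−k₁)].
= (1.41/0.0571)^(0.0571/(0.0571−1.41)) = (24.69)^(-0.04221) = 0.8734.
C_{R,max} = 0.8734×5.20 = 4.54 mol/L.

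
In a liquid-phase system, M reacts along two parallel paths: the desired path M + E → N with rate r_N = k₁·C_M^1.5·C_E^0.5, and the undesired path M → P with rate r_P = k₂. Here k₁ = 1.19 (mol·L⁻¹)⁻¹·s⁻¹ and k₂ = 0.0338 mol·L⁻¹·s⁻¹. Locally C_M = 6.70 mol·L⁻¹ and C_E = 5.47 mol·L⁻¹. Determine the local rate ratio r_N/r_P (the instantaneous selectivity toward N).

S_{N/P} = r_N/r_P = (k₁·C_M^1.5·C_E^0.5)/(k₂) = (k₁/k₂)·C_M^1.5·C_E^0.5.
= (1.19×6.700^1.5×5.470^0.5) / (0.0338) = 48.27/0.03380 = 1428.

1428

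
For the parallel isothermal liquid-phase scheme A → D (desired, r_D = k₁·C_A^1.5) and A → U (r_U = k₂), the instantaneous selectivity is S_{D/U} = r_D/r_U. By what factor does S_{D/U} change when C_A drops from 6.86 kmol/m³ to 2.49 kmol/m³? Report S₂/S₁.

S_{D/U} = (k₁/k₂)·C_A^1.5, so S₂/S₁ = (C_{A,2}/C_{A,1})^1.5.
= (2.49/6.86)^1.5 = (0.3630)^1.5 = 0.219.

0.219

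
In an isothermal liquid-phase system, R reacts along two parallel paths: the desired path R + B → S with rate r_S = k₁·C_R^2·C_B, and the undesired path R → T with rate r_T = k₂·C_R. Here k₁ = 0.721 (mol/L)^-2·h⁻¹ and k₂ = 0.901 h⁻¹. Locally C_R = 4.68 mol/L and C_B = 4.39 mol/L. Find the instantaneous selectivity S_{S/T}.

S_{S/T} = r_S/r_T = (k₁·C_R^2·C_B)/(k₂·C_R) = (k₁/k₂)·C_R·C_B.
= (0.721×4.680^2×4.390) / (0.901×4.680) = 69.33/4.217 = 16.4.
Since the desired path is higher order in R, keeping C_R high (PFR or concentrated feed) favours S.

16.4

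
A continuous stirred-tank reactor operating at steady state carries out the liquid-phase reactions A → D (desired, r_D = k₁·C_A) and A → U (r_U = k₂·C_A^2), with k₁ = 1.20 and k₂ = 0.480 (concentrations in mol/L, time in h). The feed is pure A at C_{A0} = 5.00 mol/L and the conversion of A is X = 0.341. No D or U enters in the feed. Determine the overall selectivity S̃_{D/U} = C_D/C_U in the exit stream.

Exit C_A = C_{A0}(1−X) = 5.00×0.659 = 3.295 mol/L.
Rates in a CSTR are evaluated at the outlet concentration: r_D = 1.20×3.295 = 3.954, r_U = 0.480×3.295^2 = 5.211.
Overall selectivity = C_D/C_U = r_Dτ/(r_Uτ) = r_D/r_U = 0.759.

0.759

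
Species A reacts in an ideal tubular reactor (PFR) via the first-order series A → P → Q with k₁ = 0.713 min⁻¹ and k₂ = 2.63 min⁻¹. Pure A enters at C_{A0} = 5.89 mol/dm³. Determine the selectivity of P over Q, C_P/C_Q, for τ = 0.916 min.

0.501

For first-order series with pure A initially, C_P(τ) = k₁C_{A0}/(k₂−k₁)·(e^(−k₁τ) − e^(−k₂τ)).
e^(−k₁τ) = e^(−0.713×0.916) = e^(−0.6531) = 0.5204; e^(−k₂τ) = e^(−2.409) = 0.08990.
C_P = 0.713×5.89/(2.63−0.713) × (0.5204−0.08990) = 2.191×0.4305 = 0.9432 mol/dm³.
C_A = C_{A0}e^(−k₁τ) = 3.065 mol/dm³, so C_Q = C_{A0}−C_A−C_P = 1.882 mol/dm³; C_P/C_Q = 0.501.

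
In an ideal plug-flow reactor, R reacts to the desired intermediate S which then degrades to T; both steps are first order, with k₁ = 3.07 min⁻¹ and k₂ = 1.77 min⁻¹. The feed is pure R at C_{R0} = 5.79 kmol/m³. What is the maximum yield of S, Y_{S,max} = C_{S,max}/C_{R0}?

At the optimum, C_{S,max}/C_{R0} = (k₁/k₂)^[k₂/(k₂−k₁)].
= (3.07/1.77)^(1.77/(1.77−3.07)) = (1.734)^(-1.362) = 0.4725.

0.472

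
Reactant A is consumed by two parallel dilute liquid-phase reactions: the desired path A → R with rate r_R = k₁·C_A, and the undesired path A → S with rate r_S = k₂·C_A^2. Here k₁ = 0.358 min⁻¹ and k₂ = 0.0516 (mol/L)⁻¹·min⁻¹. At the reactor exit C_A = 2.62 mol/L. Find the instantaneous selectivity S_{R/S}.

S_{R/S} = r_R/r_S = (k₁·C_A)/(k₂·C_A^2) = (k₁/k₂)·C_A⁻¹.
= (0.358×2.620) / (0.0516×2.620^2) = 0.9380/0.3542 = 2.65.
The undesired path is higher order in A, so low C_A (CSTR or dilute feed) favours R.

2.65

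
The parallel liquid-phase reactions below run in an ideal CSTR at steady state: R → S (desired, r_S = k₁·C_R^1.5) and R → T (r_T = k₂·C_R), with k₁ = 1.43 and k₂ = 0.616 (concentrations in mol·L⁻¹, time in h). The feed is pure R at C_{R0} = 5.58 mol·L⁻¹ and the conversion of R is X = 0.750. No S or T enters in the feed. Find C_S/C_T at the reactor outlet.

2.74

Exit C_R = C_{R0}(1−X) = 5.58×0.250 = 1.395 mol·L⁻¹.
In a CSTR the entire volume is at exit conditions, so r_S = 1.43×1.395^1.5 = 2.356 and r_T = 0.616×1.395 = 0.8593.
Overall selectivity = C_S/C_T = r_Sτ/(r_Tτ) = r_S/r_T = 2.74.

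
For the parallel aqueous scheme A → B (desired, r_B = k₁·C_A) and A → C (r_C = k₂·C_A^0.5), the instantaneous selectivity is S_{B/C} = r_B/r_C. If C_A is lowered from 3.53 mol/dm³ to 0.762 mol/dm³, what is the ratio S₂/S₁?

0.465

S_{B/C} = (k₁/k₂)·C_A^0.5, so S₂/S₁ = (C_{A,2}/C_{A,1})^0.5.
= (0.762/3.53)^0.5 = (0.2159)^0.5 = 0.465.
Selectivity toward B falls as C_A falls — high-concentration operation is favoured.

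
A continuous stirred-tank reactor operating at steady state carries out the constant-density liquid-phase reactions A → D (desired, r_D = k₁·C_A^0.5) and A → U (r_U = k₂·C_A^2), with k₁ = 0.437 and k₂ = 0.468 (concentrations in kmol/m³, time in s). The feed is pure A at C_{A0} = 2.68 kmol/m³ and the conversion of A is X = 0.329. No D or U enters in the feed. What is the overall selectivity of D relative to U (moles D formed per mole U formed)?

Exit C_A = C_{A0}(1−X) = 2.68×0.671 = 1.798 kmol/m³.
Rates in a CSTR are evaluated at the outlet concentration: r_D = 0.437×1.798^0.5 = 0.5860, r_U = 0.468×1.798^2 = 1.513.
Overall selectivity = C_D/C_U = r_Dτ/(r_Uτ) = r_D/r_U = 0.387.

0.387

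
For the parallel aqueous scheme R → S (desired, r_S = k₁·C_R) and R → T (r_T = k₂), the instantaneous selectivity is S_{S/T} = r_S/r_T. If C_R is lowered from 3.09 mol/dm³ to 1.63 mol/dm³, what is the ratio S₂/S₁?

0.528

S_{S/T} = (k₁/k₂)·C_R, so S₂/S₁ = (C_{R,2}/C_{R,1}).
= 1.63/3.09 = 0.528.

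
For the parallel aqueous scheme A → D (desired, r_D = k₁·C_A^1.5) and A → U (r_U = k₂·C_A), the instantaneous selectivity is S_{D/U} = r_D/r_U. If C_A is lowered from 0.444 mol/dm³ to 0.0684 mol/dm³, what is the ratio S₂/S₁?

S_{D/U} = (k₁/k₂)·C_A^0.5, so S₂/S₁ = (C_{A,2}/C_{A,1})^0.5.
= (0.0684/0.444)^0.5 = (0.1541)^0.5 = 0.392.
Selectivity toward D falls as C_A falls — high-concentration operation is favoured.

0.392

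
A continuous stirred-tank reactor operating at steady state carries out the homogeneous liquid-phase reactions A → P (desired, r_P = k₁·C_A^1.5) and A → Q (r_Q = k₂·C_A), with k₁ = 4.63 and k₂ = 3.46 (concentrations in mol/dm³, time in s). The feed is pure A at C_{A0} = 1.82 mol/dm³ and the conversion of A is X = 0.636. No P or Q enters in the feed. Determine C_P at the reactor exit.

Exit C_A = C_{A0}(1−X) = 1.82×0.364 = 0.6625 mol/dm³.
In a CSTR the entire volume is at exit conditions, so r_P = 4.63×0.6625^1.5 = 2.497 and r_Q = 3.46×0.6625 = 2.292.
Fraction of consumed A going to P: r_P/(r_P+r_Q) = 0.5213.
C_P = 0.5213·C_{A0}·X = 0.5213×1.82×0.636 = 0.603 mol/dm³.

0.603 mol/dm³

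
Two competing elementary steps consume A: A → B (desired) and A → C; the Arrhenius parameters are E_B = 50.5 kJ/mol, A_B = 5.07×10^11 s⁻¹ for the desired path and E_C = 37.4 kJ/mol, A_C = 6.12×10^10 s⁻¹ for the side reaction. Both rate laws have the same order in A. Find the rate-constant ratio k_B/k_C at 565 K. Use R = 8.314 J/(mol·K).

Since both paths have the same order in A, the concentration cancels and S_{B/C} = k_B/k_C = (A_B/A_C)·exp[(E_C−E_B)/(RT)].
(E_C−E_B)/(RT) = (37.4−50.5)×10³/(8.314×565) = -13100/4697 = -2.789.
k_B/k_C = (5.07×10^11/6.12×10^10)·exp(-2.789) = 8.284 × 0.06150 = 0.509.
Since E_B > E_C, raising the temperature improves selectivity toward B.

0.509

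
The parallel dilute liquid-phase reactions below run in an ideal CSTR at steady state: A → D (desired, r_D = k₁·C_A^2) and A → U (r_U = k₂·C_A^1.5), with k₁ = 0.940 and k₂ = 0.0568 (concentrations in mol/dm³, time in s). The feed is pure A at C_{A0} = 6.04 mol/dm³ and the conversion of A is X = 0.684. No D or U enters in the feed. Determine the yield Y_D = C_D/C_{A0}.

Exit C_A = C_{A0}(1−X) = 6.04×0.316 = 1.909 mol/dm³.
A CSTR operates uniformly at the exit composition, giving r_D = 3.424 and r_U = 0.1498 (each k·C_A^n at C_A = 1.909).
Fraction of consumed A going to D: r_D/(r_D+r_U) = 0.9581.
C_D = 0.9581·C_{A0}·X = 0.9581×6.04×0.684 = 3.96 mol/dm³; Y_D = C_D/C_{A0} = 0.655.

0.655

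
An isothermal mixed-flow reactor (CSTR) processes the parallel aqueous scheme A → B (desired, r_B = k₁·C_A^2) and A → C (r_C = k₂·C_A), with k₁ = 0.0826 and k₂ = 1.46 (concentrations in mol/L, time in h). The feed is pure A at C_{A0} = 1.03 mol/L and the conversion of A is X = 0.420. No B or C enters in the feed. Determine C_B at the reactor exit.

0.0141 mol/L

Exit C_A = C_{A0}(1−X) = 1.03×0.580 = 0.5974 mol/L.
A CSTR operates uniformly at the exit composition, giving r_B = 0.02948 and r_C = 0.8722 (each k·C_A^n at C_A = 0.5974).
Fraction of consumed A going to B: r_B/(r_B+r_C) = 0.03269.
C_B = 0.03269·C_{A0}·X = 0.03269×1.03×0.420 = 0.0141 mol/L.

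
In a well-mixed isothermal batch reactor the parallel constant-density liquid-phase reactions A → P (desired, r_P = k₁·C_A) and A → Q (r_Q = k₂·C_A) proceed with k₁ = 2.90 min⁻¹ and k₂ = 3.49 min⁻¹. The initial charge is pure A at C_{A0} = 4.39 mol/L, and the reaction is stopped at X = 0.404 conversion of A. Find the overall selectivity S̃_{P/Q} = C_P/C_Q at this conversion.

C_A = C_{A0}(1−X) = 2.616 mol/L.
Both paths are first order in A, so the instantaneous fraction to P is constant: dC_P/d(−C_A) = k₁/(k₁+k₂) = 0.4538.
C_P = 0.4538·(C_{A0}−C_A) = 0.4538×1.774 = 0.805 mol/L.
C_Q = (C_{A0}−C_A)−C_P = 0.9687 mol/L; S̃_{P/Q} = 0.8049/0.9687 = 0.831.

0.831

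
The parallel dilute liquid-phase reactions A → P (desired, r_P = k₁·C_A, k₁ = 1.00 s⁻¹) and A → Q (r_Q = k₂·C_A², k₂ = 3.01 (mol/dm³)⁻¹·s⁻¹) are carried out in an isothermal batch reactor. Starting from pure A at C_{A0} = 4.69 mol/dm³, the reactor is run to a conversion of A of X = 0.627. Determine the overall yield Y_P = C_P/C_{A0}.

C_A = C_{A0}(1−X) = 1.749 mol/dm³.
Along a PFR/batch, dC_P/dC_A = −r_P/(r_P+r_Q) = −k₁/(k₁+k₂·C_A).
Integrating from C_{A0} to C_A: C_P = (1.00/3.01)·ln[(1.00+3.01·4.69)/(1.00+3.01·1.75)] = 0.3322·ln(15.12/6.266) = 0.2926 mol/dm³.
Y_P = C_P/C_{A0} = 0.2926/4.69 = 0.0624.

0.0624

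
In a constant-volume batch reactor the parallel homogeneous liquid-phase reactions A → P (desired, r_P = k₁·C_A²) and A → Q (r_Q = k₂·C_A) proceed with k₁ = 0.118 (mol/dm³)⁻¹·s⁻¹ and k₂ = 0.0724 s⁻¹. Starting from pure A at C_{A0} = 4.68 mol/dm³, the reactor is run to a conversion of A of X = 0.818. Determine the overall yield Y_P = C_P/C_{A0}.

0.650

C_A = C_{A0}(1−X) = 0.8518 mol/dm³.
Along a PFR/batch, dC_Q/dC_A = −r_Q/(r_P+r_Q) = −k₂/(k₂+k₁·C_A).
Integrating from C_{A0} to C_A: C_Q = (0.0724/0.118)·ln[(0.0724+0.118·4.68)/(0.0724+0.118·0.852)] = 0.6136·ln(0.6246/0.1729) = 0.7881 mol/dm³.
Then C_P = (C_{A0}−C_A) − C_Q = 3.828 − 0.7881 = 3.040 mol/dm³.
Y_P = C_P/C_{A0} = 3.040/4.68 = 0.650.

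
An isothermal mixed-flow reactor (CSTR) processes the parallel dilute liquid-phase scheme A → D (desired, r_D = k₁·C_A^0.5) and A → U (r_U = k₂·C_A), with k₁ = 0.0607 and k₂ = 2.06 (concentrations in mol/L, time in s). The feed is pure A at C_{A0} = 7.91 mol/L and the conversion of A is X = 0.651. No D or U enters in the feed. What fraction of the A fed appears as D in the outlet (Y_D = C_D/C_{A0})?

0.0113

Exit C_A = C_{A0}(1−X) = 7.91×0.349 = 2.761 mol/L.
A CSTR operates uniformly at the exit composition, giving r_D = 0.1009 and r_U = 5.687 (each k·C_A^n at C_A = 2.761).
Fraction of consumed A going to D: r_D/(r_D+r_U) = 0.01743.
C_D = 0.01743·C_{A0}·X = 0.01743×7.91×0.651 = 0.0897 mol/L; Y_D = C_D/C_{A0} = 0.0113.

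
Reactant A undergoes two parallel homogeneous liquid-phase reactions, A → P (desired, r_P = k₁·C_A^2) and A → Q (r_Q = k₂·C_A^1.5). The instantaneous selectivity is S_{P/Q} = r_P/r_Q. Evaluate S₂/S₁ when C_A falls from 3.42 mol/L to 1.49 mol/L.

S_{P/Q} = (k₁/k₂)·C_A^0.5, so S₂/S₁ = (C_{A,2}/C_{A,1})^0.5.
= (1.49/3.42)^0.5 = (0.4357)^0.5 = 0.660.
Selectivity toward P falls as C_A falls — high-concentration operation is favoured.

0.660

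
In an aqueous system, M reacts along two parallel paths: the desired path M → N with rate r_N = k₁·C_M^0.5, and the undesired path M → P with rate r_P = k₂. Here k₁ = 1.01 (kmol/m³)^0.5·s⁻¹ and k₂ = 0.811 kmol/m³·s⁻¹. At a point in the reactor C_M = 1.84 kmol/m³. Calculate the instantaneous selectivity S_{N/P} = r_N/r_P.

S_{N/P} = r_N/r_P = (k₁·C_M^0.5)/(k₂) = (k₁/k₂)·C_M^0.5.
= (1.01×1.840^0.5) / (0.811) = 1.370/0.8110 = 1.69.

1.69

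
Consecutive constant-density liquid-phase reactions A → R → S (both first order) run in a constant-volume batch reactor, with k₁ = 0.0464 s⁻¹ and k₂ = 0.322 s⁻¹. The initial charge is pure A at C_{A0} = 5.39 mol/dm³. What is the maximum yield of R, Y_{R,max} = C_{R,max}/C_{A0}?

For a first-order series the maximum intermediate yield is C_{R,max}/C_{A0} = (k₁/k₂)^[k₂/(k₂−k₁)].
= (0.0464/0.322)^(0.322/(0.322−0.0464)) = (0.1441)^(1.168) = 0.1040.

0.104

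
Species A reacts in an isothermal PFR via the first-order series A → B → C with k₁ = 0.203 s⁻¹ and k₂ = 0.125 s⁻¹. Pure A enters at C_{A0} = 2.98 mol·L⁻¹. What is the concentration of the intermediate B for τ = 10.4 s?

1.17 mol·L⁻¹

For first-order series with pure A initially, C_B(τ) = k₁C_{A0}/(k₂−k₁)·(e^(−k₁τ) − e^(−k₂τ)).
e^(−k₁τ) = e^(−0.203×10.4) = e^(−2.111) = 0.1211; e^(−k₂τ) = e^(−1.300) = 0.2725.
C_B = 0.203×2.98/(0.125−0.203) × (0.1211−0.2725) = (-7.756)×(-0.1514) = 1.175 mol·L⁻¹.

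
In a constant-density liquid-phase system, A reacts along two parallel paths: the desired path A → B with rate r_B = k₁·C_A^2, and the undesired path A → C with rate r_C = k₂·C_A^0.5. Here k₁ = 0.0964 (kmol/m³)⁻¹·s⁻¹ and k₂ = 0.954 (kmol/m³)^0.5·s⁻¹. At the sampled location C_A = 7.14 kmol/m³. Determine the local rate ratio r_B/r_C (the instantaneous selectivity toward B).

S_{B/C} = r_B/r_C = (k₁·C_A^2)/(k₂·C_A^0.5) = (k₁/k₂)·C_A^1.5.
= (0.0964×7.140^2) / (0.954×7.140^0.5) = 4.914/2.549 = 1.93.

1.93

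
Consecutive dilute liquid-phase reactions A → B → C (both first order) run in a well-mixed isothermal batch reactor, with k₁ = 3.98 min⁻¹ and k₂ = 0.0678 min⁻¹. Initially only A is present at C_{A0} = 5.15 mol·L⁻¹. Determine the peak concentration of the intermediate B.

Evaluating C_B at t_opt = ln(k₂/k₁)/(k₂−k₁) gives C_{B,max}/C_{A0} = (k₁/k₂)^[k₂/(k₂−k₁)].
= (3.98/0.0678)^(0.0678/(0.0678−3.98)) = (58.70)^(-0.01733) = 0.9319.
C_{B,max} = 0.9319×5.15 = 4.80 mol·L⁻¹.

4.80 mol·L⁻¹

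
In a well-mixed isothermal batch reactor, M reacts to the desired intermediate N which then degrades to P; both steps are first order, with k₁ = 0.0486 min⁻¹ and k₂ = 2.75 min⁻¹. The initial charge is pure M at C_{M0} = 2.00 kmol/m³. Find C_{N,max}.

For a first-order series the maximum intermediate yield is C_{N,max}/C_{M0} = (k₁/k₂)^[k₂/(k₂−k₁)].
= (0.0486/2.75)^(2.75/(2.75−0.0486)) = (0.01767)^(1.018) = 0.01644.
C_{N,max} = 0.01644×2.00 = 0.0329 kmol/m³.

0.0329 kmol/m³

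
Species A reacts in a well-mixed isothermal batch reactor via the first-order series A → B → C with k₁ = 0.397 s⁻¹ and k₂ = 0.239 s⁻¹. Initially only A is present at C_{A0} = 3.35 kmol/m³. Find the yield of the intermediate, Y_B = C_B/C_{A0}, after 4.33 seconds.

0.442

The intermediate concentration in a first-order A→B→C sequence is C_B = k₁C_{A0}(e^(−k₁t) − e^(−k₂t))/(k₂−k₁).
e^(−k₁t) = e^(−0.397×4.33) = e^(−1.719) = 0.1792; e^(−k₂t) = e^(−1.035) = 0.3553.
C_B = 0.397×3.35/(0.239−0.397) × (0.1792−0.3553) = (-8.417)×(-0.1760) = 1.482 kmol/m³.
Y_B = C_B/C_{A0} = 1.482/3.35 = 0.442.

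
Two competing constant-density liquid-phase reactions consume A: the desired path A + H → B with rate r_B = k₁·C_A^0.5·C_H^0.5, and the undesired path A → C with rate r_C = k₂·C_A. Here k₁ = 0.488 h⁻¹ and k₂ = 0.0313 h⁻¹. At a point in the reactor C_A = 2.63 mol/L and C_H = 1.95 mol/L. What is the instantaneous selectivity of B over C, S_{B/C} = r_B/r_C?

S_{B/C} = r_B/r_C = (k₁·C_A^0.5·C_H^0.5)/(k₂·C_A) = (k₁/k₂)·C_A^-0.5·C_H^0.5.
= (0.488×2.630^0.5×1.950^0.5) / (0.0313×2.630) = 1.105/0.08232 = 13.4.
The undesired path is higher order in A, so low C_A (CSTR or dilute feed) favours B.

13.4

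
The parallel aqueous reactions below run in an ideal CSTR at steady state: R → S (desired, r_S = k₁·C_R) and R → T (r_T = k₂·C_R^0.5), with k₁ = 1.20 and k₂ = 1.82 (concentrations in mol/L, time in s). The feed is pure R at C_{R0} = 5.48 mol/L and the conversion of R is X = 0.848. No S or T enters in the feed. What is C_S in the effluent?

Exit C_R = C_{R0}(1−X) = 5.48×0.152 = 0.8330 mol/L.
Rates in a CSTR are evaluated at the outlet concentration: r_S = 1.20×0.8330 = 0.9996, r_T = 1.82×0.8330^0.5 = 1.661.
Fraction of consumed R going to S: r_S/(r_S+r_T) = 0.3757.
C_S = 0.3757·C_{R0}·X = 0.3757×5.48×0.848 = 1.75 mol/L.

1.75 mol/L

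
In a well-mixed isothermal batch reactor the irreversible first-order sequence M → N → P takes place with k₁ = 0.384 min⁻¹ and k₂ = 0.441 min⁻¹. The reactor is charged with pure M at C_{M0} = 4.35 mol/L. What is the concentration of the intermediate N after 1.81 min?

The intermediate concentration in a first-order A→B→C sequence is C_N = k₁C_{M0}(e^(−k₁t) − e^(−k₂t))/(k₂−k₁).
e^(−k₁t) = e^(−0.384×1.81) = e^(−0.6950) = 0.4991; e^(−k₂t) = e^(−0.7982) = 0.4501.
C_N = 0.384×4.35/(0.441−0.384) × (0.4991−0.4501) = 29.31×0.04892 = 1.434 mol/L.

1.43 mol/L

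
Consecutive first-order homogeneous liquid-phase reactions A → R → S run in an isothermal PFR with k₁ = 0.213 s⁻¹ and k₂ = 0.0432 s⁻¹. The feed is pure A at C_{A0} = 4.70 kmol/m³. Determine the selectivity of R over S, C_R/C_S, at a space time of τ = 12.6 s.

2.22

Solving the coupled first-order balances gives C_R(τ) = [k₁/(k₂−k₁)]·C_{A0}·(e^(−k₁τ) − e^(−k₂τ)).
e^(−k₁τ) = e^(−0.213×12.6) = e^(−2.684) = 0.06830; e^(−k₂τ) = e^(−0.5443) = 0.5802.
C_R = 0.213×4.70/(0.0432−0.213) × (0.06830−0.5802) = (-5.896)×(-0.5119) = 3.018 kmol/m³.
C_A = C_{A0}e^(−k₁τ) = 0.3210 kmol/m³, so C_S = C_{A0}−C_A−C_R = 1.361 kmol/m³; C_R/C_S = 2.22.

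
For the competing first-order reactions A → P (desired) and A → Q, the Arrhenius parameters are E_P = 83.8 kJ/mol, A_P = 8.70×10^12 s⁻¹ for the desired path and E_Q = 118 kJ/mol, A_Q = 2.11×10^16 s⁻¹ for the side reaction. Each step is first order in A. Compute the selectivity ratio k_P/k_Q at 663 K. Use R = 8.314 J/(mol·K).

0.204

With equal orders, S_{P/Q} = k_P/k_Q = (A_P/A_Q)·exp[(E_Q−E_P)/(RT)].
(E_Q−E_P)/(RT) = (118−83.8)×10³/(8.314×663) = 34200/5512 = 6.204.
k_P/k_Q = (8.70×10^12/2.11×10^16)·exp(6.204) = 4.123×10^-4 × 494.9 = 0.204.
Since E_P < E_Q, lowering the temperature improves selectivity toward P.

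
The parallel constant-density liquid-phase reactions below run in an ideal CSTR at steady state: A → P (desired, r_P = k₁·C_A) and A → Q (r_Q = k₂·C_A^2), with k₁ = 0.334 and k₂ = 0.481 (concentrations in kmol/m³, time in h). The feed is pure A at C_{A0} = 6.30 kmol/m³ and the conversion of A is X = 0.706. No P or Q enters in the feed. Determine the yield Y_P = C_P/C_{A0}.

Exit C_A = C_{A0}(1−X) = 6.30×0.294 = 1.852 kmol/m³.
Rates in a CSTR are evaluated at the outlet concentration: r_P = 0.334×1.852 = 0.6186, r_Q = 0.481×1.852^2 = 1.650.
Fraction of consumed A going to P: r_P/(r_P+r_Q) = 0.2727.
C_P = 0.2727·C_{A0}·X = 0.2727×6.30×0.706 = 1.21 kmol/m³; Y_P = C_P/C_{A0} = 0.193.

0.193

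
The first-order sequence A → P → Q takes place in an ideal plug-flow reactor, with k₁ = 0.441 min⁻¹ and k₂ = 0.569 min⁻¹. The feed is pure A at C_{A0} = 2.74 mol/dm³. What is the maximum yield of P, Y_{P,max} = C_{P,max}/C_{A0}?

Evaluating C_P at τ_opt = ln(k₂/k₁)/(k₂−k₁) gives C_{P,max}/C_{A0} = (k₁/k₂)^[k₂/(k₂−k₁)].
= (0.441/0.569)^(0.569/(0.569−0.441)) = (0.7750)^(4.445) = 0.3221.

0.322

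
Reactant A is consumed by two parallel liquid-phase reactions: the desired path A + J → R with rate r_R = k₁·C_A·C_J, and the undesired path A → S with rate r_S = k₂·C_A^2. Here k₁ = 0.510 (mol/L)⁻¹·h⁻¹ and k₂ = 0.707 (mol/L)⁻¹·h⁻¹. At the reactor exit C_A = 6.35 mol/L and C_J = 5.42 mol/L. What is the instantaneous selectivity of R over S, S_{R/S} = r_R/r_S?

S_{R/S} = r_R/r_S = (k₁·C_A·C_J)/(k₂·C_A^2) = (k₁/k₂)·C_A⁻¹·C_J.
= (0.510×6.350×5.420) / (0.707×6.350^2) = 17.55/28.51 = 0.616.
The undesired path is higher order in A, so low C_A (CSTR or dilute feed) favours R.

0.616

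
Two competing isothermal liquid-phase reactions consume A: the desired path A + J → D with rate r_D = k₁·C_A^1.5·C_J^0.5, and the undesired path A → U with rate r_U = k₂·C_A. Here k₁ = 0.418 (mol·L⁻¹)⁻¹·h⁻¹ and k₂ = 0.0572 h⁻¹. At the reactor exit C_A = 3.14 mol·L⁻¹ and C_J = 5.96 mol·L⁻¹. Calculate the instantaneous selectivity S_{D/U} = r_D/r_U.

31.6

S_{D/U} = r_D/r_U = (k₁·C_A^1.5·C_J^0.5)/(k₂·C_A) = (k₁/k₂)·C_A^0.5·C_J^0.5.
= (0.418×3.140^1.5×5.960^0.5) / (0.0572×3.140) = 5.678/0.1796 = 31.6.
Since the desired path is higher order in A, keeping C_A high (PFR or concentrated feed) favours D.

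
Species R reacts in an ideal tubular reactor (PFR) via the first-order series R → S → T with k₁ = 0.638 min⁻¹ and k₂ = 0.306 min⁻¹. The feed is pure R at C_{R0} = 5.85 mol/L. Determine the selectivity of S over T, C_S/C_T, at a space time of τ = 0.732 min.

7.94

The intermediate concentration in a first-order A→B→C sequence is C_S = k₁C_{R0}(e^(−k₁τ) − e^(−k₂τ))/(k₂−k₁).
e^(−k₁τ) = e^(−0.638×0.732) = e^(−0.4670) = 0.6269; e^(−k₂τ) = e^(−0.2240) = 0.7993.
C_S = 0.638×5.85/(0.306−0.638) × (0.6269−0.7993) = (-11.24)×(-0.1725) = 1.939 mol/L.
C_R = C_{R0}e^(−k₁τ) = 3.667 mol/L, so C_T = C_{R0}−C_R−C_S = 0.2441 mol/L; C_S/C_T = 7.94.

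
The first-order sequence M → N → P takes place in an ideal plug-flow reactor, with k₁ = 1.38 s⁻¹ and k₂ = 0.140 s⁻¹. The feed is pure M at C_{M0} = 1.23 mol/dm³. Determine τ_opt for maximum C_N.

The intermediate peaks when r₁ = r₂, i.e. k₁e^(−k₁τ) = k₂e^(−k₂τ), giving τ_opt = ln(k₂/k₁)/(k₂−k₁).
= ln(0.140/1.38)/(0.140−1.38) = ln(0.1014)/-1.240 = -2.288/-1.240 = 1.85 s.

1.85 s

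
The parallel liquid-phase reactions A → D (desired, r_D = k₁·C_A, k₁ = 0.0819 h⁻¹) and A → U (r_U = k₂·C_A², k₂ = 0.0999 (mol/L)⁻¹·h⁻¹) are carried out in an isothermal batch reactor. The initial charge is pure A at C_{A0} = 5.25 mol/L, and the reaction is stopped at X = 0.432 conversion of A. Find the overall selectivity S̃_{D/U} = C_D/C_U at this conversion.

C_A = C_{A0}(1−X) = 2.982 mol/L.
Along a PFR/batch, dC_D/dC_A = −r_D/(r_D+r_U) = −k₁/(k₁+k₂·C_A).
Integrating from C_{A0} to C_A: C_D = (0.0819/0.0999)·ln[(0.0819+0.0999·5.25)/(0.0819+0.0999·2.98)] = 0.8198·ln(0.6064/0.3798) = 0.3836 mol/L.
C_U = (C_{A0}−C_A)−C_D = 1.884 mol/L; S̃_{D/U} = 0.3836/1.884 = 0.204.

0.204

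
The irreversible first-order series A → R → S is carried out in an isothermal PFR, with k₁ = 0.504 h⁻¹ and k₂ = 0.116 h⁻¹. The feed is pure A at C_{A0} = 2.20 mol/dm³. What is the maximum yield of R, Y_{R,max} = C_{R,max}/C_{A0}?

0.645

Evaluating C_R at τ_opt = ln(k₂/k₁)/(k₂−k₁) gives C_{R,max}/C_{A0} = (k₁/k₂)^[k₂/(k₂−k₁)].
= (0.504/0.116)^(0.116/(0.116−0.504)) = (4.345)^(-0.2990) = 0.6446.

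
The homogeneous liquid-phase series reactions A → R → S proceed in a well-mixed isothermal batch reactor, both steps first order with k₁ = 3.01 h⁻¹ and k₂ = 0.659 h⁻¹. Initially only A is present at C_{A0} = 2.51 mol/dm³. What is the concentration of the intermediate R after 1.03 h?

For first-order series with pure A initially, C_R(t) = k₁C_{A0}/(k₂−k₁)·(e^(−k₁t) − e^(−k₂t)).
e^(−k₁t) = e^(−3.01×1.03) = e^(−3.100) = 0.04504; e^(−k₂t) = e^(−0.6788) = 0.5072.
C_R = 3.01×2.51/(0.659−3.01) × (0.04504−0.5072) = (-3.214)×(-0.4622) = 1.485 mol/dm³.

1.49 mol/dm³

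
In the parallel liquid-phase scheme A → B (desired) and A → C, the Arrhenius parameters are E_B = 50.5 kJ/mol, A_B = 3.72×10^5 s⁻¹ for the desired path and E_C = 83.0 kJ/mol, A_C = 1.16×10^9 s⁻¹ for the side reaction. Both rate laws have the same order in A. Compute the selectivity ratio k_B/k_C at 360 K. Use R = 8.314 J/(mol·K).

16.7

With equal orders, S_{B/C} = k_B/k_C = (A_B/A_C)·exp[(E_C−E_B)/(RT)].
(E_C−E_B)/(RT) = (83.0−50.5)×10³/(8.314×360) = 32500/2993 = 10.86.
k_B/k_C = (3.72×10^5/1.16×10^9)·exp(10.86) = 3.207×10^-4 × 51975 = 16.7.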